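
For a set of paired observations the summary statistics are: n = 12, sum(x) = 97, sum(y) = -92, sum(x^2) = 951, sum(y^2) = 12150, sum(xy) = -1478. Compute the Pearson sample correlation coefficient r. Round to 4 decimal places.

Numerator: nΣxy − (Σx)(Σy) = 12·(-1478) − (97)(-92) = -8812
Denominator: √[(nΣx²−(Σx)²)(nΣy²−(Σy)²)]
  nΣx²−(Σx)² = 12·951 − 9409 = 2003;  nΣy²−(Σy)² = 12·12150 − 8464 = 137336
  √(2003·137336) = √275084008 = 16585.6567
r = -8812 / 16585.6567 = -0.5313

-0.5313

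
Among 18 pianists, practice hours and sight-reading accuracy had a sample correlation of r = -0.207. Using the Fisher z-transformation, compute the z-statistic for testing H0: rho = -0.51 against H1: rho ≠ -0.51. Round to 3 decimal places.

1.366

z_r = atanh(-0.207) = -0.210035,  z_0 = atanh(-0.51) = -0.562730
SE = 1/√(n−3) = 1/√15 = 0.258199
z = (z_r − z_0)/SE = (-0.210035 − (-0.562730)) / 0.258199 = 0.352695 / 0.258199 = 1.366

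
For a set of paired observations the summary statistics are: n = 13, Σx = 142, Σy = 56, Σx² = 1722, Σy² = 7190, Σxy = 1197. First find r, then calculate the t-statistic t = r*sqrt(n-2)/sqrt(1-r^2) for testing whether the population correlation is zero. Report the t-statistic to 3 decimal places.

Numerator: nΣxy − (Σx)(Σy) = 13·1197 − (142)(56) = 7609
Denominator: √[(nΣx²−(Σx)²)(nΣy²−(Σy)²)]
  nΣx²−(Σx)² = 13·1722 − 20164 = 2222;  nΣy²−(Σy)² = 13·7190 − 3136 = 90334
  √(2222·90334) = √200722148 = 14167.6444
r = 7609 / 14167.6444 = 0.5371
t = r·√(n−2)/√(1−r²) = 0.5371·√11 / √(1−0.288476) = 1.781359 / 0.843519 = 2.112

2.112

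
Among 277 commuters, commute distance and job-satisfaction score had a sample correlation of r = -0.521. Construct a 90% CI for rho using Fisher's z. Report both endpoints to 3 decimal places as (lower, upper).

(-0.590, -0.445)

z_r = atanh(-0.521) = -0.577711;  SE = 1/√(n−3) = 1/√274 = 0.060412
z-limits: -0.577711 ± 1.645·0.060412 = -0.577711 ± 0.099378 = [-0.677089, -0.478333]
ρ-limits: (tanh -0.677089, tanh -0.478333) = (-0.590, -0.445)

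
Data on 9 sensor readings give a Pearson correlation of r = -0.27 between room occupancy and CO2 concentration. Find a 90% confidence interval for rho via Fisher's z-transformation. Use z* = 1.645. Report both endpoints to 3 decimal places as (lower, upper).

Fisher z: z_r = atanh(r) = ½·ln((1+(-0.27))/(1−(-0.27))) = -0.276864
SE(z) = 1/√(n−3) = 1/√6 = 0.408248
90% ⇒ z* = 1.645; margin = 1.645·0.408248 = 0.671568
CI on z-scale: (-0.948432, 0.394704)
Back-transform: tanh(-0.948432) = -0.739072, tanh(0.394704) = 0.375408

(-0.739, 0.375)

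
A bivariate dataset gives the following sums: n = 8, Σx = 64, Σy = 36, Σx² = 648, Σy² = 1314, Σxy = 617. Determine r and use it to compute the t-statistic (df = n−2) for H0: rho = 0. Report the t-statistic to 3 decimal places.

3.662

S_xy = nΣxy − ΣxΣy = 8·617 − 64·36 = 4936 − 2304 = 2632
S_xx = nΣx² − (Σx)² = 8·648 − 64² = 5184 − 4096 = 1088
S_yy = nΣy² − (Σy)² = 8·1314 − 36² = 10512 − 1296 = 9216
r = S_xy / √(S_xx·S_yy) = 2632 / √(1088·9216) = 2632 / √10027008 = 2632 / 3166.5451 = 0.8312
t = r·√(n−2)/√(1−r²) = 0.8312·√6 / √(1−0.690893) = 2.036016 / 0.555974 = 3.662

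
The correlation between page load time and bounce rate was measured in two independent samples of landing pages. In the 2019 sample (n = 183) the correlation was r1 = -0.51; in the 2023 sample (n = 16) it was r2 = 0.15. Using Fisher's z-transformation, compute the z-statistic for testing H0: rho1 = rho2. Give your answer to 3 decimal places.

-2.486

Fisher z-transforms: z1 = atanh(-0.51) = -0.562730, z2 = atanh(0.15) = 0.151140; difference d = -0.713870
Var(d) = 1/180 + 1/13 = 0.0055556 + 0.0769231 = 0.0824787
z = d/√Var(d) = -0.713870 / √0.0824787 = -0.713870 / 0.287191 = -2.486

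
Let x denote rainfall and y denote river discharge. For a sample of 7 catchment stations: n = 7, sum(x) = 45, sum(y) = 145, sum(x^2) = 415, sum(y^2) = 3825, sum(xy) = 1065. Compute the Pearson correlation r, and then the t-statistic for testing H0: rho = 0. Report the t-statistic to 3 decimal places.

1.015

Numerator: nΣxy − (Σx)(Σy) = 7·1065 − (45)(145) = 930
Denominator: √[(nΣx²−(Σx)²)(nΣy²−(Σy)²)]
  nΣx²−(Σx)² = 7·415 − 2025 = 880;  nΣy²−(Σy)² = 7·3825 − 21025 = 5750
  √(880·5750) = √5060000 = 2249.4444
r = 930 / 2249.4444 = 0.4134
t = r·√(n−2)/√(1−r²) = 0.4134·√5 / √(1−0.170900) = 0.924391 / 0.910549 = 1.015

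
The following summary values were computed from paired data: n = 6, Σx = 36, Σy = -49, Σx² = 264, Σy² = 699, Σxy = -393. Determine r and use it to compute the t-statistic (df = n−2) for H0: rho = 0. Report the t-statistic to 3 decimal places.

Numerator: nΣxy − (Σx)(Σy) = 6·(-393) − (36)(-49) = -594
Denominator: √[(nΣx²−(Σx)²)(nΣy²−(Σy)²)]
  nΣx²−(Σx)² = 6·264 − 1296 = 288;  nΣy²−(Σy)² = 6·699 − 2401 = 1793
  √(288·1793) = √516384 = 718.5986
r = -594 / 718.5986 = -0.8266
t = r·√(n−2)/√(1−r²) = -0.8266·√4 / √(1−0.683268) = -1.653200 / 0.562789 = -2.938

-2.938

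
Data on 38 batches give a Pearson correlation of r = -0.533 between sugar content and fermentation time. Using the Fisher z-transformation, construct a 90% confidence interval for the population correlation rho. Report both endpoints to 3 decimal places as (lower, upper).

(-0.703, -0.306)

Fisher z: z_r = atanh(r) = ½·ln((1+(-0.533))/(1−(-0.533))) = -0.594326
SE(z) = 1/√(n−3) = 1/√35 = 0.169031
90% ⇒ z* = 1.645; margin = 1.645·0.169031 = 0.278056
CI on z-scale: (-0.872382, -0.316270)
Back-transform: tanh(-0.872382) = -0.702582, tanh(-0.316270) = -0.306130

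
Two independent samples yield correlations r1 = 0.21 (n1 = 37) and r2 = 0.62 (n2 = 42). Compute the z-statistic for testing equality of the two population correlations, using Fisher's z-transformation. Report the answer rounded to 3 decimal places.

-2.181

z1 = atanh(0.21) = 0.213171,  z2 = atanh(0.62) = 0.725005
SE = √(1/(n1−3) + 1/(n2−3)) = √(1/34 + 1/39) = √(0.0294118 + 0.0256410) = √0.0550528 = 0.234633
z = (z1 − z2)/SE = (0.213171 − 0.725005) / 0.234633 = -0.511834 / 0.234633 = -2.181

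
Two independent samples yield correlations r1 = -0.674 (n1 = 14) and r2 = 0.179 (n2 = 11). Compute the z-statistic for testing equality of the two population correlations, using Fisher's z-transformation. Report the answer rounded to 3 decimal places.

-2.150

Fisher z-transforms: z1 = atanh(-0.674) = -0.818037, z2 = atanh(0.179) = 0.180949; difference d = -0.998986
Var(d) = 1/11 + 1/8 = 0.0909091 + 0.1250000 = 0.2159091
z = d/√Var(d) = -0.998986 / √0.2159091 = -0.998986 / 0.464660 = -2.150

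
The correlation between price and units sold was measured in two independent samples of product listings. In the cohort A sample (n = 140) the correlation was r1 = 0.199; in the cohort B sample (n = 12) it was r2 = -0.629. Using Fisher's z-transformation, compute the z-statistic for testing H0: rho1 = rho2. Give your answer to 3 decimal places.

z1 = atanh(0.199) = 0.201691,  z2 = atanh(-0.629) = -0.739760
SE = √(1/(n1−3) + 1/(n2−3)) = √(1/137 + 1/9) = √(0.0072993 + 0.1111111) = √0.1184104 = 0.344108
z = (z1 − z2)/SE = (0.201691 − (-0.739760)) / 0.344108 = 0.941451 / 0.344108 = 2.736

2.736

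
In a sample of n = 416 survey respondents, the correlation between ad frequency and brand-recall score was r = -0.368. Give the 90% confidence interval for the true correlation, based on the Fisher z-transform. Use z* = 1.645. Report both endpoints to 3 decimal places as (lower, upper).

Fisher z: z_r = atanh(r) = ½·ln((1+(-0.368))/(1−(-0.368))) = -0.386108
SE(z) = 1/√(n−3) = 1/√413 = 0.049207
90% ⇒ z* = 1.645; margin = 1.645·0.049207 = 0.080946
CI on z-scale: (-0.467054, -0.305162)
Back-transform: tanh(-0.467054) = -0.435816, tanh(-0.305162) = -0.296029

(-0.436, -0.296)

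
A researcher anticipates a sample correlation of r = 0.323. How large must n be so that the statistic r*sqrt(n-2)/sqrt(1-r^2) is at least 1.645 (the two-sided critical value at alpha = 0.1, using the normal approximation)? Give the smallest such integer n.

26

r√(n−2)/√(1−r²) ≥ 1.645  ⇔  n−2 ≥ (1.645)²·(1−r²)/r²
(1−r²)/r² = (1−0.104329)/0.104329 = 8.5851
n ≥ 2 + 2.706025·8.5851 = 2 + 23.2315 = 25.2315
⌈25.2315⌉ = 26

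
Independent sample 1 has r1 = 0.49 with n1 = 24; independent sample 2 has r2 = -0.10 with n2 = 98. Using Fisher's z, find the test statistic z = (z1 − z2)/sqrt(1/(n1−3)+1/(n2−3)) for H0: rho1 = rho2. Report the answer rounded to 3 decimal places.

2.639

Fisher z-transforms: z1 = atanh(0.49) = 0.536060, z2 = atanh(-0.10) = -0.100335; difference d = 0.636395
Var(d) = 1/21 + 1/95 = 0.0476190 + 0.0105263 = 0.0581453
z = d/√Var(d) = 0.636395 / √0.0581453 = 0.636395 / 0.241133 = 2.639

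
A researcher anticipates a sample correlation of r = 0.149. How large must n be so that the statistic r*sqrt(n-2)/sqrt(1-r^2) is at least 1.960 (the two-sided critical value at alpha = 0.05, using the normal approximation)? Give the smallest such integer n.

172

Need r·√(n−2)/√(1−r²) ≥ 1.960
√(n−2) ≥ 1.960·√(1−0.022201) / 0.149 = 1.960·0.988837 / 0.149 = 13.0075
n−2 ≥ 169.1951  ⇒  n ≥ 171.1951
Smallest integer n = 172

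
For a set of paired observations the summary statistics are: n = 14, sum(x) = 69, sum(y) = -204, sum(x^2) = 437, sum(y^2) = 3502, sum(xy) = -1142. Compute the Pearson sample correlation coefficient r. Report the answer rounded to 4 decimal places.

-0.6029

S_xy = nΣxy − ΣxΣy = 14·(-1142) − 69·(-204) = -15988 − (-14076) = -1912
S_xx = nΣx² − (Σx)² = 14·437 − 69² = 6118 − 4761 = 1357
S_yy = nΣy² − (Σy)² = 14·3502 − (-204)² = 49028 − 41616 = 7412
r = S_xy / √(S_xx·S_yy) = -1912 / √(1357·7412) = -1912 / √10058084 = -1912 / 3171.4482 = -0.6029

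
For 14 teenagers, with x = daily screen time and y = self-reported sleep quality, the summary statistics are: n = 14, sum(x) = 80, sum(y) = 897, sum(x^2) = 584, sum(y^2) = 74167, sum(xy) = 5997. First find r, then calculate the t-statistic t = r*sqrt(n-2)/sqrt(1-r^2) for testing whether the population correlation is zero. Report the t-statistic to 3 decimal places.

S_xy = nΣxy − ΣxΣy = 14·5997 − 80·897 = 83958 − 71760 = 12198
S_xx = nΣx² − (Σx)² = 14·584 − 80² = 8176 − 6400 = 1776
S_yy = nΣy² − (Σy)² = 14·74167 − 897² = 1038338 − 804609 = 233729
r = S_xy / √(S_xx·S_yy) = 12198 / √(1776·233729) = 12198 / √415102704 = 12198 / 20374.0694 = 0.5987
t = r·√(n−2)/√(1−r²) = 0.5987·√12 / √(1−0.358442) = 2.073958 / 0.800973 = 2.589

2.589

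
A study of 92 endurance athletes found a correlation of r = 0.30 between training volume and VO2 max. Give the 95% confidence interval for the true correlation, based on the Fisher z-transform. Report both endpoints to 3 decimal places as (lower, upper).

(0.101, 0.476)

z_r = atanh(0.30) = 0.309520;  SE = 1/√(n−3) = 1/√89 = 0.106000
z-limits: 0.309520 ± 1.960·0.106000 = 0.309520 ± 0.207760 = [0.101760, 0.517280]
ρ-limits: (tanh 0.101760, tanh 0.517280) = (0.101, 0.476)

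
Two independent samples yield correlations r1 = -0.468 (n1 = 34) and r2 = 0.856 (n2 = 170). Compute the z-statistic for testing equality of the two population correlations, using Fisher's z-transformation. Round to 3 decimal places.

Fisher z-transforms: z1 = atanh(-0.468) = -0.507506, z2 = atanh(0.856) = 1.278183; difference d = -1.785689
Var(d) = 1/31 + 1/167 = 0.0322581 + 0.0059880 = 0.0382461
z = d/√Var(d) = -1.785689 / √0.0382461 = -1.785689 / 0.195566 = -9.131

-9.131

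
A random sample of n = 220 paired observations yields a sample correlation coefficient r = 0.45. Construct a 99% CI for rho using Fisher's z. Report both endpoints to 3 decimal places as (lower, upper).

Fisher z: z_r = atanh(r) = ½·ln((1+0.45)/(1−0.45)) = 0.484700
SE(z) = 1/√(n−3) = 1/√217 = 0.067884
99% ⇒ z* = 2.576; margin = 2.576·0.067884 = 0.174869
CI on z-scale: (0.309831, 0.659569)
Back-transform: tanh(0.309831) = 0.300283, tanh(0.659569) = 0.578077

(0.300, 0.578)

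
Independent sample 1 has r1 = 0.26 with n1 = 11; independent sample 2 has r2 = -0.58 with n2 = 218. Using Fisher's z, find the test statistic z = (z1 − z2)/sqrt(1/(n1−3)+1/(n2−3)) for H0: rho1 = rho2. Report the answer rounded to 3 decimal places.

2.579

z1 = atanh(0.26) = 0.266108,  z2 = atanh(-0.58) = -0.662463
SE = √(1/(n1−3) + 1/(n2−3)) = √(1/8 + 1/215) = √(0.1250000 + 0.0046512) = √0.1296512 = 0.360071
z = (z1 − z2)/SE = (0.266108 − (-0.662463)) / 0.360071 = 0.928571 / 0.360071 = 2.579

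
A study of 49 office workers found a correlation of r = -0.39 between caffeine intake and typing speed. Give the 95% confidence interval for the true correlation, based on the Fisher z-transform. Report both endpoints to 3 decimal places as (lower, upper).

Fisher z: z_r = atanh(r) = ½·ln((1+(-0.39))/(1−(-0.39))) = -0.411800
SE(z) = 1/√(n−3) = 1/√46 = 0.147442
95% ⇒ z* = 1.960; margin = 1.960·0.147442 = 0.288986
CI on z-scale: (-0.700786, -0.122814)
Back-transform: tanh(-0.700786) = -0.604866, tanh(-0.122814) = -0.122200

(-0.605, -0.122)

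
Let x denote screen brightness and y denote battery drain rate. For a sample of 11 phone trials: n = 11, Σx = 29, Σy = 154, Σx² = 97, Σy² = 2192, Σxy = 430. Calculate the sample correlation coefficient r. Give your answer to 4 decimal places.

S_xy = nΣxy − ΣxΣy = 11·430 − 29·154 = 4730 − 4466 = 264
S_xx = nΣx² − (Σx)² = 11·97 − 29² = 1067 − 841 = 226
S_yy = nΣy² − (Σy)² = 11·2192 − 154² = 24112 − 23716 = 396
r = S_xy / √(S_xx·S_yy) = 264 / √(226·396) = 264 / √89496 = 264 / 299.1588 = 0.8825

0.8825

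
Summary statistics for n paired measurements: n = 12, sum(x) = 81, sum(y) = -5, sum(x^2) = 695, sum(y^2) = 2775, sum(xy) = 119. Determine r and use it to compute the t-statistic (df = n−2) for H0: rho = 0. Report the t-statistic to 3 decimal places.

Numerator: nΣxy − (Σx)(Σy) = 12·119 − (81)(-5) = 1833
Denominator: √[(nΣx²−(Σx)²)(nΣy²−(Σy)²)]
  nΣx²−(Σx)² = 12·695 − 6561 = 1779;  nΣy²−(Σy)² = 12·2775 − 25 = 33275
  √(1779·33275) = √59196225 = 7693.9083
r = 1833 / 7693.9083 = 0.2382
t = r·√(n−2)/√(1−r²) = 0.2382·√10 / √(1−0.056739) = 0.753255 / 0.971216 = 0.776

0.776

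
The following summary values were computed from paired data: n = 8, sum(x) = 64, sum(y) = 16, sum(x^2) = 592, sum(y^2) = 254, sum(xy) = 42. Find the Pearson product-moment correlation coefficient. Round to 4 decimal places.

S_xy = nΣxy − ΣxΣy = 8·42 − 64·16 = 336 − 1024 = -688
S_xx = nΣx² − (Σx)² = 8·592 − 64² = 4736 − 4096 = 640
S_yy = nΣy² − (Σy)² = 8·254 − 16² = 2032 − 256 = 1776
r = S_xy / √(S_xx·S_yy) = -688 / √(640·1776) = -688 / √1136640 = -688 / 1066.1332 = -0.6453

-0.6453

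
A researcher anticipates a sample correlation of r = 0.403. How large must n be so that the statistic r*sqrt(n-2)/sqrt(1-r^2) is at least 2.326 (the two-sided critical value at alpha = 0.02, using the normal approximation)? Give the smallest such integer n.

30

Need r·√(n−2)/√(1−r²) ≥ 2.326
√(n−2) ≥ 2.326·√(1−0.162409) / 0.403 = 2.326·0.915200 / 0.403 = 5.2823
n−2 ≥ 27.9027  ⇒  n ≥ 29.9027
Smallest integer n = 30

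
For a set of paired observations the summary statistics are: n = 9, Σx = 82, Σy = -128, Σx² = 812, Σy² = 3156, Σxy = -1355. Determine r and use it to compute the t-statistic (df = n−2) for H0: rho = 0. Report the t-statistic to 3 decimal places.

S_xy = nΣxy − ΣxΣy = 9·(-1355) − 82·(-128) = -12195 − (-10496) = -1699
S_xx = nΣx² − (Σx)² = 9·812 − 82² = 7308 − 6724 = 584
S_yy = nΣy² − (Σy)² = 9·3156 − (-128)² = 28404 − 16384 = 12020
r = S_xy / √(S_xx·S_yy) = -1699 / √(584·12020) = -1699 / √7019680 = -1699 / 2649.4679 = -0.6413
t = r·√(n−2)/√(1−r²) = -0.6413·√7 / √(1−0.411266) = -1.696720 / 0.767290 = -2.211

-2.211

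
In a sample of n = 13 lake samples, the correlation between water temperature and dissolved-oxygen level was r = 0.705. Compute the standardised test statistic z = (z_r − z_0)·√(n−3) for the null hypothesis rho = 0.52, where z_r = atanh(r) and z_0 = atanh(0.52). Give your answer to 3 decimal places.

0.951

z_r = atanh(0.705) = 0.877173,  z_0 = atanh(0.52) = 0.576340
SE = 1/√(n−3) = 1/√10 = 0.316228
z = (z_r − z_0)/SE = (0.877173 − 0.576340) / 0.316228 = 0.300833 / 0.316228 = 0.951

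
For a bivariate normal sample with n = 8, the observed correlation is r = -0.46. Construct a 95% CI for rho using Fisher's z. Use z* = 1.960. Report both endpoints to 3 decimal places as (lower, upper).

z_r = atanh(-0.46) = -0.497311;  SE = 1/√(n−3) = 1/√5 = 0.447214
z-limits: -0.497311 ± 1.960·0.447214 = -0.497311 ± 0.876539 = [-1.373850, 0.379228]
ρ-limits: (tanh -1.373850, tanh 0.379228) = (-0.880, 0.362)

(-0.880, 0.362)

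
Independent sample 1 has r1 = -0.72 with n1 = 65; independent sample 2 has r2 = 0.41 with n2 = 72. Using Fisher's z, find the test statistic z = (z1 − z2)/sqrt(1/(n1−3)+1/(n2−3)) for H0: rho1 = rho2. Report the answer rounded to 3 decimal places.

-7.676

z1 = atanh(-0.72) = -0.907645,  z2 = atanh(0.41) = 0.435611
SE = √(1/(n1−3) + 1/(n2−3)) = √(1/62 + 1/69) = √(0.0161290 + 0.0144928) = √0.0306218 = 0.174991
z = (z1 − z2)/SE = (-0.907645 − 0.435611) / 0.174991 = -1.343256 / 0.174991 = -7.676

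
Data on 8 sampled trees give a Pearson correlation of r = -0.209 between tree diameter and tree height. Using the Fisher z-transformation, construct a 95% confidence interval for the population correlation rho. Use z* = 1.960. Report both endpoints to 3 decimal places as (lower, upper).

Fisher z: z_r = atanh(r) = ½·ln((1+(-0.209))/(1−(-0.209))) = -0.212125
SE(z) = 1/√(n−3) = 1/√5 = 0.447214
95% ⇒ z* = 1.960; margin = 1.960·0.447214 = 0.876539
CI on z-scale: (-1.088664, 0.664414)
Back-transform: tanh(-1.088664) = -0.796390, tanh(0.664414) = 0.581293

(-0.796, 0.581)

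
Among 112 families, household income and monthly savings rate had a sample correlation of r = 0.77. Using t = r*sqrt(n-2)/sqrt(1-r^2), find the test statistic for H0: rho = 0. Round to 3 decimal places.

t = r·√(n−2) / √(1−r²) with r = 0.77, n = 112
  = 0.77·√110 / √(1 − 0.5929)
  = 0.77·10.488088 / 0.638044
  = 8.075828 / 0.638044 = 12.657

12.657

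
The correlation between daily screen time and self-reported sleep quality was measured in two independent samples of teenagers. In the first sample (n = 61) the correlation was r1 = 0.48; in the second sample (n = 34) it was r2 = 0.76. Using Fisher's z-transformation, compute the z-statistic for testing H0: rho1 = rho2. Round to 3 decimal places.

-2.127

z1 = atanh(0.48) = 0.522984,  z2 = atanh(0.76) = 0.996215
SE = √(1/(n1−3) + 1/(n2−3)) = √(1/58 + 1/31) = √(0.0172414 + 0.0322581) = √0.0494995 = 0.222485
z = (z1 − z2)/SE = (0.522984 − 0.996215) / 0.222485 = -0.473231 / 0.222485 = -2.127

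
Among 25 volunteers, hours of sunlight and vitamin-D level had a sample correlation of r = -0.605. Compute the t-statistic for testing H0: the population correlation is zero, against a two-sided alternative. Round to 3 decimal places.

t = r·√(n−2) / √(1−r²) with r = -0.605, n = 25
  = -0.605·√23 / √(1 − 0.366025)
  = -0.605·4.795832 / 0.796225
  = -2.901478 / 0.796225 = -3.644

-3.644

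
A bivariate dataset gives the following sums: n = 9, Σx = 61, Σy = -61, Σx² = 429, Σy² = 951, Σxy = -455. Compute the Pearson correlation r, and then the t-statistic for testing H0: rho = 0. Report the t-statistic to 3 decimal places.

-1.350

Numerator: nΣxy − (Σx)(Σy) = 9·(-455) − (61)(-61) = -374
Denominator: √[(nΣx²−(Σx)²)(nΣy²−(Σy)²)]
  nΣx²−(Σx)² = 9·429 − 3721 = 140;  nΣy²−(Σy)² = 9·951 − 3721 = 4838
  √(140·4838) = √677320 = 822.9945
r = -374 / 822.9945 = -0.4544
t = r·√(n−2)/√(1−r²) = -0.4544·√7 / √(1−0.206479) = -1.202229 / 0.890798 = -1.350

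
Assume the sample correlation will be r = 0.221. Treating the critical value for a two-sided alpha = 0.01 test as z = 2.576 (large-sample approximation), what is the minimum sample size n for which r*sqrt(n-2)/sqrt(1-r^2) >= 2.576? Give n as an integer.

132

r√(n−2)/√(1−r²) ≥ 2.576  ⇔  n−2 ≥ (2.576)²·(1−r²)/r²
(1−r²)/r² = (1−0.048841)/0.048841 = 19.4746
n ≥ 2 + 6.635776·19.4746 = 2 + 129.2291 = 131.2291
⌈131.2291⌉ = 132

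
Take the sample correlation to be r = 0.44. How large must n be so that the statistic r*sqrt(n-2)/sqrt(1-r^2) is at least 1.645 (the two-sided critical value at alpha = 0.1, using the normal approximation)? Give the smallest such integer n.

r√(n−2)/√(1−r²) ≥ 1.645  ⇔  n−2 ≥ (1.645)²·(1−r²)/r²
(1−r²)/r² = (1−0.1936)/0.1936 = 4.1653
n ≥ 2 + 2.706025·4.1653 = 2 + 11.2714 = 13.2714
⌈13.2714⌉ = 14

14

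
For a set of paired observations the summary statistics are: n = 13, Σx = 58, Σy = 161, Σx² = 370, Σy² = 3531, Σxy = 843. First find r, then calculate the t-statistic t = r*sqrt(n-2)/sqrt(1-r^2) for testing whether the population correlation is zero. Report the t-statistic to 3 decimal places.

S_xy = nΣxy − ΣxΣy = 13·843 − 58·161 = 10959 − 9338 = 1621
S_xx = nΣx² − (Σx)² = 13·370 − 58² = 4810 − 3364 = 1446
S_yy = nΣy² − (Σy)² = 13·3531 − 161² = 45903 − 25921 = 19982
r = S_xy / √(S_xx·S_yy) = 1621 / √(1446·19982) = 1621 / √28893972 = 1621 / 5375.3113 = 0.3016
t = r·√(n−2)/√(1−r²) = 0.3016·√11 / √(1−0.090963) = 1.000294 / 0.953434 = 1.049

1.049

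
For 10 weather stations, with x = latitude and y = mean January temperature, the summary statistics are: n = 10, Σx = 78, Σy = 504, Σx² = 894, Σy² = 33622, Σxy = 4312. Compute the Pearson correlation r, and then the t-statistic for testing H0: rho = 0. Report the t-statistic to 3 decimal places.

Numerator: nΣxy − (Σx)(Σy) = 10·4312 − (78)(504) = 3808
Denominator: √[(nΣx²−(Σx)²)(nΣy²−(Σy)²)]
  nΣx²−(Σx)² = 10·894 − 6084 = 2856;  nΣy²−(Σy)² = 10·33622 − 254016 = 82204
  √(2856·82204) = √234774624 = 15322.3570
r = 3808 / 15322.3570 = 0.2485
t = r·√(n−2)/√(1−r²) = 0.2485·√8 / √(1−0.061752) = 0.702864 / 0.968632 = 0.726

0.726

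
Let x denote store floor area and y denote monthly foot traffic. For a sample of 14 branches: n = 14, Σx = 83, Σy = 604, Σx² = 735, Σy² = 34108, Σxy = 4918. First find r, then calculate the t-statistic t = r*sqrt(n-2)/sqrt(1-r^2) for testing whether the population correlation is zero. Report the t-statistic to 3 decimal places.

11.316

Numerator: nΣxy − (Σx)(Σy) = 14·4918 − (83)(604) = 18720
Denominator: √[(nΣx²−(Σx)²)(nΣy²−(Σy)²)]
  nΣx²−(Σx)² = 14·735 − 6889 = 3401;  nΣy²−(Σy)² = 14·34108 − 364816 = 112696
  √(3401·112696) = √383279096 = 19577.5151
r = 18720 / 19577.5151 = 0.9562
t = r·√(n−2)/√(1−r²) = 0.9562·√12 / √(1−0.914318) = 3.312374 / 0.292715 = 11.316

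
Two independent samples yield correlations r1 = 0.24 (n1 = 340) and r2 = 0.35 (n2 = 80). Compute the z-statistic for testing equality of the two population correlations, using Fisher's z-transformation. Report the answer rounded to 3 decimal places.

Fisher z-transforms: z1 = atanh(0.24) = 0.244774, z2 = atanh(0.35) = 0.365444; difference d = -0.120670
Var(d) = 1/337 + 1/77 = 0.0029674 + 0.0129870 = 0.0159544
z = d/√Var(d) = -0.120670 / √0.0159544 = -0.120670 / 0.126311 = -0.955

-0.955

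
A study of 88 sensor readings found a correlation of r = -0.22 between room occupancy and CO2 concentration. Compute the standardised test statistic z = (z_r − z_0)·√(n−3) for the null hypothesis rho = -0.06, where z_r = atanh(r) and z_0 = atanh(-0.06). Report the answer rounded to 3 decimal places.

Fisher z: atanh(-0.22) = -0.223656, atanh(-0.06) = -0.060072
z = (z_r − z_0)·√(n−3) = (-0.223656 − (-0.060072))·√85 = -0.163584 · 9.219544 = -1.508

-1.508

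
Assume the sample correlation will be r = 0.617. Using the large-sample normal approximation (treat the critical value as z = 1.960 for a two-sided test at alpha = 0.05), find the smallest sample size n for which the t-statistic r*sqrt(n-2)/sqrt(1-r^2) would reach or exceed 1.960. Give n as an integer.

Need r·√(n−2)/√(1−r²) ≥ 1.960
√(n−2) ≥ 1.960·√(1−0.380689) / 0.617 = 1.960·0.786963 / 0.617 = 2.4999
n−2 ≥ 6.2495  ⇒  n ≥ 8.2495
Smallest integer n = 9

9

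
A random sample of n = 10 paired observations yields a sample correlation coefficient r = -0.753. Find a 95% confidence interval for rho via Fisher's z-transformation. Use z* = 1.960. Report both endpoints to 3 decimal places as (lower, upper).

(-0.938, -0.235)

Fisher z: z_r = atanh(r) = ½·ln((1+(-0.753))/(1−(-0.753))) = -0.979848
SE(z) = 1/√(n−3) = 1/√7 = 0.377964
95% ⇒ z* = 1.960; margin = 1.960·0.377964 = 0.740809
CI on z-scale: (-1.720657, -0.239039)
Back-transform: tanh(-1.720657) = -0.937942, tanh(-0.239039) = -0.234588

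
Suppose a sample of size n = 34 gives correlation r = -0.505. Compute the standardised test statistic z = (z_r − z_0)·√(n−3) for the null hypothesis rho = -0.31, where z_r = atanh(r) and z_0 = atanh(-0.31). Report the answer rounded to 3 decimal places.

Fisher z: atanh(-0.505) = -0.555995, atanh(-0.31) = -0.320545
z = (z_r − z_0)·√(n−3) = (-0.555995 − (-0.320545))·√31 = -0.235450 · 5.567764 = -1.311

-1.311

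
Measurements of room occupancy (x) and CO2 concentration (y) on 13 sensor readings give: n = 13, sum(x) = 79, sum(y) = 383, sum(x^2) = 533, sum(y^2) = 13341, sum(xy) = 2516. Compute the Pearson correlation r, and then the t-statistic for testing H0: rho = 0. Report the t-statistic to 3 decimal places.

2.309

Numerator: nΣxy − (Σx)(Σy) = 13·2516 − (79)(383) = 2451
Denominator: √[(nΣx²−(Σx)²)(nΣy²−(Σy)²)]
  nΣx²−(Σx)² = 13·533 − 6241 = 688;  nΣy²−(Σy)² = 13·13341 − 146689 = 26744
  √(688·26744) = √18399872 = 4289.5072
r = 2451 / 4289.5072 = 0.5714
t = r·√(n−2)/√(1−r²) = 0.5714·√11 / √(1−0.326498) = 1.895119 / 0.820672 = 2.309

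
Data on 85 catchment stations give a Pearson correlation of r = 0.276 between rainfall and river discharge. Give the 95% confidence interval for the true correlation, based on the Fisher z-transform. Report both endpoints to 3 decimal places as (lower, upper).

z_r = atanh(0.276) = 0.283347;  SE = 1/√(n−3) = 1/√82 = 0.110432
z-limits: 0.283347 ± 1.960·0.110432 = 0.283347 ± 0.216447 = [0.066900, 0.499794]
ρ-limits: (tanh 0.066900, tanh 0.499794) = (0.067, 0.462)

(0.067, 0.462)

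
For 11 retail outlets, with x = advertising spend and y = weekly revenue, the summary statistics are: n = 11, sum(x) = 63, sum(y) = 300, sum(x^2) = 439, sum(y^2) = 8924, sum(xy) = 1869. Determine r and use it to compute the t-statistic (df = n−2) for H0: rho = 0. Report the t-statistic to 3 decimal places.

2.409

S_xy = nΣxy − ΣxΣy = 11·1869 − 63·300 = 20559 − 18900 = 1659
S_xx = nΣx² − (Σx)² = 11·439 − 63² = 4829 − 3969 = 860
S_yy = nΣy² − (Σy)² = 11·8924 − 300² = 98164 − 90000 = 8164
r = S_xy / √(S_xx·S_yy) = 1659 / √(860·8164) = 1659 / √7021040 = 1659 / 2649.7245 = 0.6261
t = r·√(n−2)/√(1−r²) = 0.6261·√9 / √(1−0.392001) = 1.878300 / 0.779743 = 2.409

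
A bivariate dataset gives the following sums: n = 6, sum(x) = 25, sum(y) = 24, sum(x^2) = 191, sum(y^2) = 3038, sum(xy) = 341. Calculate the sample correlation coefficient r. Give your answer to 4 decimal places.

S_xy = nΣxy − ΣxΣy = 6·341 − 25·24 = 2046 − 600 = 1446
S_xx = nΣx² − (Σx)² = 6·191 − 25² = 1146 − 625 = 521
S_yy = nΣy² − (Σy)² = 6·3038 − 24² = 18228 − 576 = 17652
r = S_xy / √(S_xx·S_yy) = 1446 / √(521·17652) = 1446 / √9196692 = 1446 / 3032.6048 = 0.4768

0.4768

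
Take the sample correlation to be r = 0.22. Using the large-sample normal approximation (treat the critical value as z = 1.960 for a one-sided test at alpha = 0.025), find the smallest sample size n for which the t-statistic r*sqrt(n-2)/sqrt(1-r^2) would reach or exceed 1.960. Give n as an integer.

Need r·√(n−2)/√(1−r²) ≥ 1.960
√(n−2) ≥ 1.960·√(1−0.0484) / 0.22 = 1.960·0.975500 / 0.22 = 8.6908
n−2 ≥ 75.5300  ⇒  n ≥ 77.5300
Smallest integer n = 78

78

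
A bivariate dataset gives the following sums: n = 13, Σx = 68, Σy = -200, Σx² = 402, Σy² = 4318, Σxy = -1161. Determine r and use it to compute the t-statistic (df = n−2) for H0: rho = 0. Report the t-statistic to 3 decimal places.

-1.810

Numerator: nΣxy − (Σx)(Σy) = 13·(-1161) − (68)(-200) = -1493
Denominator: √[(nΣx²−(Σx)²)(nΣy²−(Σy)²)]
  nΣx²−(Σx)² = 13·402 − 4624 = 602;  nΣy²−(Σy)² = 13·4318 − 40000 = 16134
  √(602·16134) = √9712668 = 3116.5154
r = -1493 / 3116.5154 = -0.4791
t = r·√(n−2)/√(1−r²) = -0.4791·√11 / √(1−0.229537) = -1.588995 / 0.877760 = -1.810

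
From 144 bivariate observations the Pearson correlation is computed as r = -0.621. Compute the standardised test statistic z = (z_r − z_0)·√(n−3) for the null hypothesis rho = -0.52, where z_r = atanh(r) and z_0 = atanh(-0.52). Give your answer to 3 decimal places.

-1.785

z_r = atanh(-0.621) = -0.726631,  z_0 = atanh(-0.52) = -0.576340
SE = 1/√(n−3) = 1/√141 = 0.084215
z = (z_r − z_0)/SE = (-0.726631 − (-0.576340)) / 0.084215 = -0.150291 / 0.084215 = -1.785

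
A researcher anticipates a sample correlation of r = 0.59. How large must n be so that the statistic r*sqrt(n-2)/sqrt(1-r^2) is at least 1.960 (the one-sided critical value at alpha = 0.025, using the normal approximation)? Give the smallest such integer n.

r√(n−2)/√(1−r²) ≥ 1.960  ⇔  n−2 ≥ (1.960)²·(1−r²)/r²
(1−r²)/r² = (1−0.3481)/0.3481 = 1.8727
n ≥ 2 + 3.8416·1.8727 = 2 + 7.1942 = 9.1942
⌈9.1942⌉ = 10

10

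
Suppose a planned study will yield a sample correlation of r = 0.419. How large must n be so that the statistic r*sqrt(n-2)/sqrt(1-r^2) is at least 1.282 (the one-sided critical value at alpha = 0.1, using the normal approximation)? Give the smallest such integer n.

10

r√(n−2)/√(1−r²) ≥ 1.282  ⇔  n−2 ≥ (1.282)²·(1−r²)/r²
(1−r²)/r² = (1−0.175561)/0.175561 = 4.6960
n ≥ 2 + 1.643524·4.6960 = 2 + 7.7180 = 9.7180
⌈9.7180⌉ = 10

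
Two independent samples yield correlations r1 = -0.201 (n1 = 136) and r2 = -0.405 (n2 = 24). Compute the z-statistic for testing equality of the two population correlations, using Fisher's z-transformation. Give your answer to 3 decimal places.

0.962

Fisher z-transforms: z1 = atanh(-0.201) = -0.203774, z2 = atanh(-0.405) = -0.429616; difference d = 0.225842
Var(d) = 1/133 + 1/21 = 0.0075188 + 0.0476190 = 0.0551378
z = d/√Var(d) = 0.225842 / √0.0551378 = 0.225842 / 0.234814 = 0.962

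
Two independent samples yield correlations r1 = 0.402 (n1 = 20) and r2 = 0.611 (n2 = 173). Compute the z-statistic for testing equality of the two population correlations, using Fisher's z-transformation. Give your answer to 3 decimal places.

-1.118

z1 = atanh(0.402) = 0.426032,  z2 = atanh(0.611) = 0.710516
SE = √(1/(n1−3) + 1/(n2−3)) = √(1/17 + 1/170) = √(0.0588235 + 0.0058824) = √0.0647059 = 0.254374
z = (z1 − z2)/SE = (0.426032 − 0.710516) / 0.254374 = -0.284484 / 0.254374 = -1.118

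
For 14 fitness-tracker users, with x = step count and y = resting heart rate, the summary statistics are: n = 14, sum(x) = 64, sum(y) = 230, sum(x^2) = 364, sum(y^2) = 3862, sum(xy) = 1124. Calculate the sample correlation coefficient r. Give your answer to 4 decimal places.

Numerator: nΣxy − (Σx)(Σy) = 14·1124 − (64)(230) = 1016
Denominator: √[(nΣx²−(Σx)²)(nΣy²−(Σy)²)]
  nΣx²−(Σx)² = 14·364 − 4096 = 1000;  nΣy²−(Σy)² = 14·3862 − 52900 = 1168
  √(1000·1168) = √1168000 = 1080.7405
r = 1016 / 1080.7405 = 0.9401

0.9401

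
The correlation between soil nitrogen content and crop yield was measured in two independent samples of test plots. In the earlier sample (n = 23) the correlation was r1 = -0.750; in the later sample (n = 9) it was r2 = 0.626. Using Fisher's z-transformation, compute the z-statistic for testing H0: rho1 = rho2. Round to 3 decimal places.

-3.669

z1 = atanh(-0.750) = -0.972955,  z2 = atanh(0.626) = 0.734811
SE = √(1/(n1−3) + 1/(n2−3)) = √(1/20 + 1/6) = √(0.0500000 + 0.1666667) = √0.2166667 = 0.465475
z = (z1 − z2)/SE = (-0.972955 − 0.734811) / 0.465475 = -1.707766 / 0.465475 = -3.669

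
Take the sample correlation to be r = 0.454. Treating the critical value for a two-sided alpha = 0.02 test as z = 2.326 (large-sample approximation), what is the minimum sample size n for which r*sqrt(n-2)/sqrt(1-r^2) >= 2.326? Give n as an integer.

Need r·√(n−2)/√(1−r²) ≥ 2.326
√(n−2) ≥ 2.326·√(1−0.206116) / 0.454 = 2.326·0.891002 / 0.454 = 4.5649
n−2 ≥ 20.8383  ⇒  n ≥ 22.8383
Smallest integer n = 23

23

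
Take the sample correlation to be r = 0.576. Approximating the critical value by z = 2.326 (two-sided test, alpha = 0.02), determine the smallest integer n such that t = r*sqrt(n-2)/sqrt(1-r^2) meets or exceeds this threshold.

13

Need r·√(n−2)/√(1−r²) ≥ 2.326
√(n−2) ≥ 2.326·√(1−0.331776) / 0.576 = 2.326·0.817450 / 0.576 = 3.3010
n−2 ≥ 10.8966  ⇒  n ≥ 12.8966
Smallest integer n = 13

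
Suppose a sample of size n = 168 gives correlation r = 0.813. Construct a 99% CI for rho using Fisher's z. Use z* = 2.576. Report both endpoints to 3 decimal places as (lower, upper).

(0.733, 0.871)

z_r = atanh(0.813) = 1.135815;  SE = 1/√(n−3) = 1/√165 = 0.077850
z-limits: 1.135815 ± 2.576·0.077850 = 1.135815 ± 0.200542 = [0.935273, 1.336357]
ρ-limits: (tanh 0.935273, tanh 1.336357) = (0.733, 0.871)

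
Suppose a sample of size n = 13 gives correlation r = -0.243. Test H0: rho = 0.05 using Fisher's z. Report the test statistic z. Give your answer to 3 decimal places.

z_r = atanh(-0.243) = -0.247960,  z_0 = atanh(0.05) = 0.050042
SE = 1/√(n−3) = 1/√10 = 0.316228
z = (z_r − z_0)/SE = (-0.247960 − 0.050042) / 0.316228 = -0.298002 / 0.316228 = -0.942

-0.942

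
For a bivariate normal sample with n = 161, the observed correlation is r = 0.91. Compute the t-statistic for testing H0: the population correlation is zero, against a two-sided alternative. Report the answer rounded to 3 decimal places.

27.676

t = r·√(n−2) / √(1−r²) with r = 0.91, n = 161
  = 0.91·√159 / √(1 − 0.8281)
  = 0.91·12.609520 / 0.414608
  = 11.474663 / 0.414608 = 27.676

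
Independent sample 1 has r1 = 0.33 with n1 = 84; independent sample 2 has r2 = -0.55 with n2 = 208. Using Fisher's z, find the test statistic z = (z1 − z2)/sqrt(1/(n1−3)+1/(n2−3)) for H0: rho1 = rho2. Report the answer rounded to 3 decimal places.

7.324

z1 = atanh(0.33) = 0.342828,  z2 = atanh(-0.55) = -0.618381
SE = √(1/(n1−3) + 1/(n2−3)) = √(1/81 + 1/205) = √(0.0123457 + 0.0048780) = √0.0172237 = 0.131239
z = (z1 − z2)/SE = (0.342828 − (-0.618381)) / 0.131239 = 0.961209 / 0.131239 = 7.324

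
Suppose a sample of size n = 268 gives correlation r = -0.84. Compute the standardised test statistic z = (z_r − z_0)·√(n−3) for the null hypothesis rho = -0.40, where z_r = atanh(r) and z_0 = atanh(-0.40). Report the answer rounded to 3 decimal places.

-12.983

Fisher z: atanh(-0.84) = -1.221174, atanh(-0.40) = -0.423649
z = (z_r − z_0)·√(n−3) = (-1.221174 − (-0.423649))·√265 = -0.797525 · 16.278821 = -12.983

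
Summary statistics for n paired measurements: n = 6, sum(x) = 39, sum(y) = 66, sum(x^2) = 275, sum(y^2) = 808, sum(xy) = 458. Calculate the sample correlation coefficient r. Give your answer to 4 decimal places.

Numerator: nΣxy − (Σx)(Σy) = 6·458 − (39)(66) = 174
Denominator: √[(nΣx²−(Σx)²)(nΣy²−(Σy)²)]
  nΣx²−(Σx)² = 6·275 − 1521 = 129;  nΣy²−(Σy)² = 6·808 − 4356 = 492
  √(129·492) = √63468 = 251.9286
r = 174 / 251.9286 = 0.6907

0.6907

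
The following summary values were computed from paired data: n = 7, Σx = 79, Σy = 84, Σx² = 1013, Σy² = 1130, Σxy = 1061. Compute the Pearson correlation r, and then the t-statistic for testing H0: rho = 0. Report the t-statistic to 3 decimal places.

5.587

Numerator: nΣxy − (Σx)(Σy) = 7·1061 − (79)(84) = 791
Denominator: √[(nΣx²−(Σx)²)(nΣy²−(Σy)²)]
  nΣx²−(Σx)² = 7·1013 − 6241 = 850;  nΣy²−(Σy)² = 7·1130 − 7056 = 854
  √(850·854) = √725900 = 851.9977
r = 791 / 851.9977 = 0.9284
t = r·√(n−2)/√(1−r²) = 0.9284·√5 / √(1−0.861927) = 2.075966 / 0.371582 = 5.587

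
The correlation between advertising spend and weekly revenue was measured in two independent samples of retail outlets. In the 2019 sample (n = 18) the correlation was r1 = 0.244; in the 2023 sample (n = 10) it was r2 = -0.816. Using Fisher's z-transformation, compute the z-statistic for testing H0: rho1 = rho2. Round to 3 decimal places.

3.045

Fisher z-transforms: z1 = atanh(0.244) = 0.249023, z2 = atanh(-0.816) = -1.144728; difference d = 1.393751
Var(d) = 1/15 + 1/7 = 0.0666667 + 0.1428571 = 0.2095238
z = d/√Var(d) = 1.393751 / √0.2095238 = 1.393751 / 0.457738 = 3.045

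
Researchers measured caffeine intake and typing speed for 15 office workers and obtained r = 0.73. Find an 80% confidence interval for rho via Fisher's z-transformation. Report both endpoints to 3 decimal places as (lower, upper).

z_r = atanh(0.73) = 0.928727;  SE = 1/√(n−3) = 1/√12 = 0.288675
z-limits: 0.928727 ± 1.282·0.288675 = 0.928727 ± 0.370081 = [0.558646, 1.298808]
ρ-limits: (tanh 0.558646, tanh 1.298808) = (0.507, 0.861)

(0.507, 0.861)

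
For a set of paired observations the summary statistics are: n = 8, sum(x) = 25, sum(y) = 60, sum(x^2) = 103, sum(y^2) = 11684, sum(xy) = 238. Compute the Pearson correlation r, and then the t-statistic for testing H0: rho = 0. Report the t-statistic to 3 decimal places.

S_xy = nΣxy − ΣxΣy = 8·238 − 25·60 = 1904 − 1500 = 404
S_xx = nΣx² − (Σx)² = 8·103 − 25² = 824 − 625 = 199
S_yy = nΣy² − (Σy)² = 8·11684 − 60² = 93472 − 3600 = 89872
r = S_xy / √(S_xx·S_yy) = 404 / √(199·89872) = 404 / √17884528 = 404 / 4229.0103 = 0.0955
t = r·√(n−2)/√(1−r²) = 0.0955·√6 / √(1−0.009120) = 0.233926 / 0.995430 = 0.235

0.235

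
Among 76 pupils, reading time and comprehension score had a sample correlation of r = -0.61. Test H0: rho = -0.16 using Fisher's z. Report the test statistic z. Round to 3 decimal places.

Fisher z: atanh(-0.61) = -0.708921, atanh(-0.16) = -0.161387
z = (z_r − z_0)·√(n−3) = (-0.708921 − (-0.161387))·√73 = -0.547534 · 8.544004 = -4.678

-4.678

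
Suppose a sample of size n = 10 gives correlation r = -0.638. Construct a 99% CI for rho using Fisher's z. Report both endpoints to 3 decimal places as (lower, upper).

(-0.939, 0.215)

Fisher z: z_r = atanh(r) = ½·ln((1+(-0.638))/(1−(-0.638))) = -0.754794
SE(z) = 1/√(n−3) = 1/√7 = 0.377964
99% ⇒ z* = 2.576; margin = 2.576·0.377964 = 0.973635
CI on z-scale: (-1.728429, 0.218841)
Back-transform: tanh(-1.728429) = -0.938870, tanh(0.218841) = 0.215413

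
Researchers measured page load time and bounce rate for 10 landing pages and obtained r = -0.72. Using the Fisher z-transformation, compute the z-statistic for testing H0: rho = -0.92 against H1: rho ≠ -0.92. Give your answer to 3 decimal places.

Fisher z: atanh(-0.72) = -0.907645, atanh(-0.92) = -1.589027
z = (z_r − z_0)·√(n−3) = (-0.907645 − (-1.589027))·√7 = 0.681382 · 2.645751 = 1.803

1.803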